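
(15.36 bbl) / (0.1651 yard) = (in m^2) 16.18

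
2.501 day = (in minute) 3601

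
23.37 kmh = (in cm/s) 649.2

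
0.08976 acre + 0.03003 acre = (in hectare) 0.04848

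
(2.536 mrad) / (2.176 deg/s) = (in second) 0.06677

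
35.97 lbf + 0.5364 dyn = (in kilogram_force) 16.32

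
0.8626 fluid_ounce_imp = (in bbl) 0.0001542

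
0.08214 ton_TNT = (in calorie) 8.214e+07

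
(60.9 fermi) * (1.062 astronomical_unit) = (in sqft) 0.1041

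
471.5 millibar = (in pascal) 4.715e+04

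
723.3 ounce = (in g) 2.051e+04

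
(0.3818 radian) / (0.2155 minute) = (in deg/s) 1.692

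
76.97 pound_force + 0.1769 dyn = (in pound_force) 76.97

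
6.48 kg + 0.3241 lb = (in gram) 6627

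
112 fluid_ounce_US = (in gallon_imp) 0.7286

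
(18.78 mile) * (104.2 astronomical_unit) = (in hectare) 4.711e+13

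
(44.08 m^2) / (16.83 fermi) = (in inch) 1.031e+17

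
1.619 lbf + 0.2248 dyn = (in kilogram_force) 0.7344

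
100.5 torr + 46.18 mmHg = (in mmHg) 146.7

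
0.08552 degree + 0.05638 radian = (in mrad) 57.87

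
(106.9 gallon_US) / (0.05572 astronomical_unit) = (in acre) 1.2e-14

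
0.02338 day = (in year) 6.405e-05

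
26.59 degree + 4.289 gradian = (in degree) 30.45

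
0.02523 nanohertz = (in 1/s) 2.523e-11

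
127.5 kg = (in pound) 281.1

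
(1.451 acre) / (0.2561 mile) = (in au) 9.524e-11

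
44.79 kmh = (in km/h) 44.79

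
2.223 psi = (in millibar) 153.3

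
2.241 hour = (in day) 0.09337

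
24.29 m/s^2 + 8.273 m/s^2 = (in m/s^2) 32.56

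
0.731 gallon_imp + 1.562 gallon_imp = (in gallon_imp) 2.293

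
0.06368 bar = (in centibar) 6.368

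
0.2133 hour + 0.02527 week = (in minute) 267.5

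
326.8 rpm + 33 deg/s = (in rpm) 332.3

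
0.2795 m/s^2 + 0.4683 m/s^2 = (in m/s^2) 0.7478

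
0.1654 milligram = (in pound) 3.646e-07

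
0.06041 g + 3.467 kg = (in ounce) 122.3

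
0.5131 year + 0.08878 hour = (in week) 26.76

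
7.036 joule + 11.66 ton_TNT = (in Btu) 4.624e+07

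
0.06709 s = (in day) 7.765e-07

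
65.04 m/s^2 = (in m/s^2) 65.04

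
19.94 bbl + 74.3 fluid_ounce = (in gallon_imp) 697.8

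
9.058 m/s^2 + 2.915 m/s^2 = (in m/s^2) 11.97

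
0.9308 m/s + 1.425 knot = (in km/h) 5.99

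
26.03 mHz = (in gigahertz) 2.603e-11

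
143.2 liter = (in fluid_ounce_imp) 5040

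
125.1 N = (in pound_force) 28.12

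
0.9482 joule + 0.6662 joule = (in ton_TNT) 3.859e-10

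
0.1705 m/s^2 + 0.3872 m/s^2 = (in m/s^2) 0.5577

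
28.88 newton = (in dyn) 2.888e+06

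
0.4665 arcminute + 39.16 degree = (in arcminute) 2350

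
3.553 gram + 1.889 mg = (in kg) 0.003555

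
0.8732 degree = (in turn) 0.002426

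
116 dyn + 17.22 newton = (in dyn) 1.722e+06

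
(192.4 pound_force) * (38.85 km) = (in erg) 3.325e+14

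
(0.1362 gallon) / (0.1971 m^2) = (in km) 2.616e-06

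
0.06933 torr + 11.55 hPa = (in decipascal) 1.164e+04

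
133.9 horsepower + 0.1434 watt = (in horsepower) 133.9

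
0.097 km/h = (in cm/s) 2.694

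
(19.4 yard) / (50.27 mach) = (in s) 0.001036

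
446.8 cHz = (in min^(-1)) 268.1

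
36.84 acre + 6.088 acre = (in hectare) 17.37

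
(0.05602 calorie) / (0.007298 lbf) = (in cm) 722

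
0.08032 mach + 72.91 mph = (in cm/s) 5994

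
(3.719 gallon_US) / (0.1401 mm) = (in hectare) 0.01005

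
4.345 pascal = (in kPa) 0.004345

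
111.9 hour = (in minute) 6714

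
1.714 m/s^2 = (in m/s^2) 1.714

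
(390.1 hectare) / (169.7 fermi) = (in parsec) 745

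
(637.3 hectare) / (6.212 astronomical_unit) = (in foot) 2.25e-05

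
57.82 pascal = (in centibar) 0.05782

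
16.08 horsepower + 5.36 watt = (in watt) 1.2e+04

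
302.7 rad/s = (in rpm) 2891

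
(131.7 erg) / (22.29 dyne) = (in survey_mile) 3.671e-05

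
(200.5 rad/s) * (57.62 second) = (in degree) 6.619e+05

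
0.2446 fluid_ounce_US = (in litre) 0.007234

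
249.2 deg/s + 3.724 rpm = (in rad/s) 4.739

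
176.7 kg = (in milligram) 1.767e+08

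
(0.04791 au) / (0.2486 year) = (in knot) 1777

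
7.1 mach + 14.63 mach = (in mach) 21.73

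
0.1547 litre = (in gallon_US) 0.04087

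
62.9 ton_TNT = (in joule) 2.632e+11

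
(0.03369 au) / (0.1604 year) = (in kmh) 3587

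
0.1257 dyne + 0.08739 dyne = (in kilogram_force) 2.173e-07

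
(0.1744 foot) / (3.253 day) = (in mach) 5.555e-10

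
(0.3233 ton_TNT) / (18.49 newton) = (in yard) 8.001e+07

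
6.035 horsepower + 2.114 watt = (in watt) 4502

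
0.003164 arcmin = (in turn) 1.465e-07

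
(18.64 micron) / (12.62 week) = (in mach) 7.172e-15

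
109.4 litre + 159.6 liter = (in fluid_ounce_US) 9096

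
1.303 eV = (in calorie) 4.99e-20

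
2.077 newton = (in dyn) 2.077e+05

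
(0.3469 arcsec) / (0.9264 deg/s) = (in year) 3.298e-12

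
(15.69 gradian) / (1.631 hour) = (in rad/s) 4.197e-05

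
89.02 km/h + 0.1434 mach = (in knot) 143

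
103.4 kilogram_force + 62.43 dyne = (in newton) 1014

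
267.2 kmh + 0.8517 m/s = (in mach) 0.2205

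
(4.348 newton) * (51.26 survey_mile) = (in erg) 3.587e+12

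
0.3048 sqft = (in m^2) 0.02832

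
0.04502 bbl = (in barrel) 0.04502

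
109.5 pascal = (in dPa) 1095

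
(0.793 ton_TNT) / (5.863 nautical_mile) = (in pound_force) 6.869e+04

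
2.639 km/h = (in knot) 1.425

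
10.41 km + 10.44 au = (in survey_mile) 9.705e+08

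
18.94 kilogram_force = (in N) 185.7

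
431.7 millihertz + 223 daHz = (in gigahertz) 2.23e-06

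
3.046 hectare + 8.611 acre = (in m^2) 6.531e+04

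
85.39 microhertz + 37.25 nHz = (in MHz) 8.543e-11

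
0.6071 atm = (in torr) 461.4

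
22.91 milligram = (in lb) 5.051e-05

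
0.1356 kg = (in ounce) 4.783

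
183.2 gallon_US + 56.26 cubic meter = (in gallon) 1.505e+04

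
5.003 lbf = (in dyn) 2.225e+06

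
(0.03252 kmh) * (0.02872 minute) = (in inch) 0.6128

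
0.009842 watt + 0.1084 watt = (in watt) 0.1182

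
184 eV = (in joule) 2.948e-17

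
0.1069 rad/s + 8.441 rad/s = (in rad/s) 8.548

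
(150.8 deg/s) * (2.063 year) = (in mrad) 1.712e+11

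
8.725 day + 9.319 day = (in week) 2.578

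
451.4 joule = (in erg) 4.514e+09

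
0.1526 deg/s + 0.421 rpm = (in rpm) 0.4464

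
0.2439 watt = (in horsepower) 0.0003271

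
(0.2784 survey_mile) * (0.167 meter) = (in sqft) 805.4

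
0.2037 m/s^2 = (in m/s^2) 0.2037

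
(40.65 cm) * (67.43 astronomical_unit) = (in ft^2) 4.414e+13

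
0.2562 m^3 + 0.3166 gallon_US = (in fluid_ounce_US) 8704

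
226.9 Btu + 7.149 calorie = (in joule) 2.394e+05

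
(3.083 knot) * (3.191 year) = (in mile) 9.917e+04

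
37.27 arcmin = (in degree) 0.6212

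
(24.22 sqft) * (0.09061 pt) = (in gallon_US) 0.019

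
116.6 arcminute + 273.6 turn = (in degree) 9.85e+04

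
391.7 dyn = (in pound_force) 0.0008806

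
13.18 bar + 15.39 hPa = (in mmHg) 9897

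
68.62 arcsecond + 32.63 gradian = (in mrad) 512.9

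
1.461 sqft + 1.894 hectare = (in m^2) 1.894e+04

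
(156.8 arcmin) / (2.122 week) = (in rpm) 3.394e-07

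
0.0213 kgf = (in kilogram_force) 0.0213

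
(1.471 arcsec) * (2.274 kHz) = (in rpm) 0.1549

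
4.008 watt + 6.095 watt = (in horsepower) 0.01355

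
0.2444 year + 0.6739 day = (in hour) 2157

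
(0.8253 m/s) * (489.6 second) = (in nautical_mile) 0.2182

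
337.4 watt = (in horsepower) 0.4525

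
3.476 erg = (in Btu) 3.295e-10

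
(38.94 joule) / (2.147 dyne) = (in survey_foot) 5.95e+06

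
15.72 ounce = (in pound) 0.9825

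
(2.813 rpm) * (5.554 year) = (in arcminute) 1.774e+11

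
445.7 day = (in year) 1.221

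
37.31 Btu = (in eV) 2.457e+23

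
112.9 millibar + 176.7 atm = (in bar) 179.2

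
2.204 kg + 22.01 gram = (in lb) 4.908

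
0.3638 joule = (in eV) 2.271e+18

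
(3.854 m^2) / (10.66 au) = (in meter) 2.417e-12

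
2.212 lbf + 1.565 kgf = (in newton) 25.19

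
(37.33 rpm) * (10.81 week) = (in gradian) 1.627e+09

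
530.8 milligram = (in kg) 0.0005308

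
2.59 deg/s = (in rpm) 0.4317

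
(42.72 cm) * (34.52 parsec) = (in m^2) 4.55e+17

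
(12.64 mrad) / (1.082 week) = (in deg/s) 1.107e-06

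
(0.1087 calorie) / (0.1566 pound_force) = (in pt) 1851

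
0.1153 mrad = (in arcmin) 0.3964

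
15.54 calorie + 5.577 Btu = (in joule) 5949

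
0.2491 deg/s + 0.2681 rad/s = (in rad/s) 0.2724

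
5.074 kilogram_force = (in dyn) 4.976e+06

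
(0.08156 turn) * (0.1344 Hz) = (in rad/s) 0.06887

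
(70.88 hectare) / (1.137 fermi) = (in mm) 6.234e+23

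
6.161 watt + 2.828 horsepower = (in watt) 2115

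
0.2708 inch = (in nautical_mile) 3.714e-06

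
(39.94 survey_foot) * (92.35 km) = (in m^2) 1.124e+06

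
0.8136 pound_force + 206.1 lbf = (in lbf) 206.9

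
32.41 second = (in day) 0.0003751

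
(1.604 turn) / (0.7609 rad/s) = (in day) 0.0001533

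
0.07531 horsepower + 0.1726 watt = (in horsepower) 0.07554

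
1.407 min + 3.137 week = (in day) 21.96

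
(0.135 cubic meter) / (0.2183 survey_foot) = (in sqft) 21.84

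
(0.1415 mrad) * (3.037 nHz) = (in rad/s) 4.297e-13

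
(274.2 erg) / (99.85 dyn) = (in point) 77.84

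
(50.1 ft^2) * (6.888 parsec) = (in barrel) 6.222e+18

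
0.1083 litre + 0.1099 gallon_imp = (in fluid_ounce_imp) 21.4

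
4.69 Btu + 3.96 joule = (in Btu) 4.694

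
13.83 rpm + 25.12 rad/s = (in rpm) 253.7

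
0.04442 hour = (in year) 5.071e-06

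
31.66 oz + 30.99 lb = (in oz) 527.5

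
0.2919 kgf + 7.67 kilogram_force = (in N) 78.08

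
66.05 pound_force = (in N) 293.8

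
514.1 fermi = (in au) 3.437e-24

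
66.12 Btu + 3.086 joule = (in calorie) 1.667e+04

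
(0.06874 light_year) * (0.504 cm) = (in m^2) 3.278e+12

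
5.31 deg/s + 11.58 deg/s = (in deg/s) 16.89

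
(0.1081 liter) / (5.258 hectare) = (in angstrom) 20.56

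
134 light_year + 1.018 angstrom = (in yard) 1.386e+18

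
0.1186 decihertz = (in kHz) 1.186e-05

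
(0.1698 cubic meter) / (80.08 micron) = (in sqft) 2.282e+04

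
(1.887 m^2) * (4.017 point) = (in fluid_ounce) 90.42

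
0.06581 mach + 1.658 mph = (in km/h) 83.34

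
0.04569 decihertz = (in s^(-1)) 0.004569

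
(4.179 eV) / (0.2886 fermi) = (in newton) 0.00232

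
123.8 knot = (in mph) 142.5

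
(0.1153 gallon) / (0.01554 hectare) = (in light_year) 2.969e-22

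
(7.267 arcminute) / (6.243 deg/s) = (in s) 0.0194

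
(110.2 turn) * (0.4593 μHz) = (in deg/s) 0.01822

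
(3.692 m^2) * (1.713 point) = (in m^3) 0.002231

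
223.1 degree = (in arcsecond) 8.032e+05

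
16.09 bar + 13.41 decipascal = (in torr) 1.207e+04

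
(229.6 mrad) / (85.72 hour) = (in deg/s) 4.263e-05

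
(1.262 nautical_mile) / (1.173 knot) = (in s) 3873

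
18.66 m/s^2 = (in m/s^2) 18.66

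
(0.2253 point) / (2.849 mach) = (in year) 2.598e-15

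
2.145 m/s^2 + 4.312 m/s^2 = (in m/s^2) 6.457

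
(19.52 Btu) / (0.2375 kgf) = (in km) 8.842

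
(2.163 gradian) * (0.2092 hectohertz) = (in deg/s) 40.72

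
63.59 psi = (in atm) 4.327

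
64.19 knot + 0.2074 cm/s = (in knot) 64.19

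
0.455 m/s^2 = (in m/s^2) 0.455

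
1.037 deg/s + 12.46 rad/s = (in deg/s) 714.9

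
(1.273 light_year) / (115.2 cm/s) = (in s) 1.045e+16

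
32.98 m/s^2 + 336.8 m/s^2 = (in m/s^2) 369.8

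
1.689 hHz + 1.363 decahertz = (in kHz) 0.1825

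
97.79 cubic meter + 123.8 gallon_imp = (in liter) 9.835e+04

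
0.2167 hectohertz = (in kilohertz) 0.02167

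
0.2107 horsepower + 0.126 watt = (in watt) 157.2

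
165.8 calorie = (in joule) 693.7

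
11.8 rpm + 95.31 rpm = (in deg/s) 642.7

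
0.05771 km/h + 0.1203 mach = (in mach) 0.1203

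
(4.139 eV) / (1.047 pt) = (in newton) 1.795e-15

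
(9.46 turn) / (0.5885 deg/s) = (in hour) 1.607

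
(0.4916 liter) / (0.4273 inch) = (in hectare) 4.529e-06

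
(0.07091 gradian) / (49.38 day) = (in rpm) 2.493e-09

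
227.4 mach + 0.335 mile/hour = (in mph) 1.732e+05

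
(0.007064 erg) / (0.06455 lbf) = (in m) 2.46e-09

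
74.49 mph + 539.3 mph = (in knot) 533.4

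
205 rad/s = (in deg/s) 1.175e+04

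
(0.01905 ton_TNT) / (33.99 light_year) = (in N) 2.479e-10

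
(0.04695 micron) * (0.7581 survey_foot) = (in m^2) 1.085e-08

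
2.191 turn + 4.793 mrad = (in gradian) 876.7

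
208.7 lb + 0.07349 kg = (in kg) 94.74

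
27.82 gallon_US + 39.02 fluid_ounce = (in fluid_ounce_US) 3600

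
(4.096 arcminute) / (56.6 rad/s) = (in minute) 3.508e-07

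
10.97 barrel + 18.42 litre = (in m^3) 1.763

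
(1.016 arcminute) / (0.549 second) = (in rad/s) 0.0005383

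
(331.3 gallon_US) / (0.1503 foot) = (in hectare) 0.002738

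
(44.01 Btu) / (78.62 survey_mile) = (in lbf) 0.0825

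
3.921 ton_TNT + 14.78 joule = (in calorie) 3.921e+09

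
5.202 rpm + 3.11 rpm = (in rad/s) 0.8704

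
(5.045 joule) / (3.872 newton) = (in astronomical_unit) 8.71e-12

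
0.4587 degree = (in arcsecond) 1651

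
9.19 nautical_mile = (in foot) 5.584e+04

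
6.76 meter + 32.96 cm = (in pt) 2.01e+04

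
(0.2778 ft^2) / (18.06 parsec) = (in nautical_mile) 2.501e-23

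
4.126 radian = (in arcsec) 8.51e+05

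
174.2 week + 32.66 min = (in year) 3.341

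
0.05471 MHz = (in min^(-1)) 3.283e+06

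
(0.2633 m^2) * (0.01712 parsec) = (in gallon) 3.674e+16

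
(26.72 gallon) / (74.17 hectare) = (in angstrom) 1364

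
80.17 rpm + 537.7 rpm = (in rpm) 617.9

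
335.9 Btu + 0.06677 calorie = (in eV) 2.212e+24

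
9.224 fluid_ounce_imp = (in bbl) 0.001648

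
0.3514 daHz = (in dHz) 35.14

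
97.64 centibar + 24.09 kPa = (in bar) 1.217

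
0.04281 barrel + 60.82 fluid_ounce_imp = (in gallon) 2.255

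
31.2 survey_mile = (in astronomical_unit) 3.356e-07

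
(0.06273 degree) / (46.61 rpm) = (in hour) 6.231e-08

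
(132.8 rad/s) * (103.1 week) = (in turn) 1.318e+09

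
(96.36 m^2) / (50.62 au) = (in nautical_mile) 6.871e-15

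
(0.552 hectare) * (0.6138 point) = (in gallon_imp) 262.9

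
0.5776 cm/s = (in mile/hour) 0.01292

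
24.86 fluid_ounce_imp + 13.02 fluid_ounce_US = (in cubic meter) 0.001091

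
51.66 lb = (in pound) 51.66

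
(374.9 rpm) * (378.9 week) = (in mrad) 8.997e+12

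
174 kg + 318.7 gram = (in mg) 1.743e+08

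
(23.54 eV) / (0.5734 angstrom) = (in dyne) 0.006577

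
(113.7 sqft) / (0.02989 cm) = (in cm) 3.534e+06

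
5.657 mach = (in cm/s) 1.926e+05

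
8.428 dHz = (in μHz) 8.428e+05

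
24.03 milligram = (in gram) 0.02403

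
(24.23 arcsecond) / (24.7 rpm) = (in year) 1.44e-12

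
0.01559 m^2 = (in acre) 3.852e-06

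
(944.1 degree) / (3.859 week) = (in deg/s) 0.0004045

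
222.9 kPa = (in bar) 2.229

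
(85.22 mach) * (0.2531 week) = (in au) 0.02969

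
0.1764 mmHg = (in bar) 0.0002352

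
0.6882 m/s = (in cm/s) 68.82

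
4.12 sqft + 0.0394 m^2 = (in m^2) 0.4222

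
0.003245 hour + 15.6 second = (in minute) 0.4547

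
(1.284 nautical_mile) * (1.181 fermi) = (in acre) 6.94e-16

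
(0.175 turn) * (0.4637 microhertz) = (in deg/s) 2.921e-05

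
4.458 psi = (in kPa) 30.74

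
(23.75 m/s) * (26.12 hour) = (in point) 6.331e+09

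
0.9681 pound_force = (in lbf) 0.9681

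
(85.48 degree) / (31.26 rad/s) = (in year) 1.513e-09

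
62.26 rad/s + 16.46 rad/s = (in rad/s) 78.72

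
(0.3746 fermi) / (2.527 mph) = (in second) 3.316e-16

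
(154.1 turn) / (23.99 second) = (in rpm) 385.4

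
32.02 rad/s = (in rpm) 305.8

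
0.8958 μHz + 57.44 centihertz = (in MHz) 5.744e-07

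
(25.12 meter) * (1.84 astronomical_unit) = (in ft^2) 7.443e+13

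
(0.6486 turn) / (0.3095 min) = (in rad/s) 0.2195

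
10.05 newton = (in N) 10.05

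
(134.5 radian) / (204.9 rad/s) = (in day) 7.597e-06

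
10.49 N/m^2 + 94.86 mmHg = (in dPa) 1.266e+05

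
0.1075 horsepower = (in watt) 80.16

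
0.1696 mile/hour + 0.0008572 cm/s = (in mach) 0.0002227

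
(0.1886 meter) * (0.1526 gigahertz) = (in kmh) 1.036e+08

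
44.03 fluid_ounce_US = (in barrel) 0.00819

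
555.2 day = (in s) 4.797e+07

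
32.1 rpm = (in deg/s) 192.6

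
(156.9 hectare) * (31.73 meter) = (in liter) 4.978e+10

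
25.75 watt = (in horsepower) 0.03453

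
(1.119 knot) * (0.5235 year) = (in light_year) 1.005e-09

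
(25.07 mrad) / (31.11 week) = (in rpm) 1.272e-08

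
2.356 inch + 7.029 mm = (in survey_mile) 4.155e-05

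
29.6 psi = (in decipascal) 2.041e+06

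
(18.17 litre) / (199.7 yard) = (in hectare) 9.95e-09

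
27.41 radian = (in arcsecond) 5.654e+06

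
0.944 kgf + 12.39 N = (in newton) 21.65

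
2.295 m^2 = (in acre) 0.0005671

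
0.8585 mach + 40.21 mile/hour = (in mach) 0.9113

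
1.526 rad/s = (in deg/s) 87.43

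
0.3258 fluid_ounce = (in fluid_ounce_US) 0.3258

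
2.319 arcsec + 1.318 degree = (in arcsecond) 4747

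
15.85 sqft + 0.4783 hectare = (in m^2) 4784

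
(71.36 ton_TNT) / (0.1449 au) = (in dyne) 1.377e+06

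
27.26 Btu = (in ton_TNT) 6.874e-06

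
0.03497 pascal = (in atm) 3.451e-07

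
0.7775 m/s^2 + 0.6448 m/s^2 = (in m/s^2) 1.422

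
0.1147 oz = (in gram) 3.252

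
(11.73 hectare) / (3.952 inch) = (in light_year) 1.235e-10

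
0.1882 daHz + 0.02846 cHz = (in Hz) 1.882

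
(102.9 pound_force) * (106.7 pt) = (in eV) 1.075e+20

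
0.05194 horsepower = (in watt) 38.73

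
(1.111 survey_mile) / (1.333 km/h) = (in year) 0.0001531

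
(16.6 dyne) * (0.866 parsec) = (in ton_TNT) 1060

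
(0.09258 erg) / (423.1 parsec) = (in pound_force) 1.594e-28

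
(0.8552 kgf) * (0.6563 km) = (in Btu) 5.217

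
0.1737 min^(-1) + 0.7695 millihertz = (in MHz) 3.665e-09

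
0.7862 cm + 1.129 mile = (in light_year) 1.921e-13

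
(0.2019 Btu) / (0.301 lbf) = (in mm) 1.591e+05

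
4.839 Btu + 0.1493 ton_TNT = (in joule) 6.247e+08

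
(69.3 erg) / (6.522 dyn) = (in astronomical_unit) 7.103e-13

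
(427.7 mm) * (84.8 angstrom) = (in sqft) 3.904e-08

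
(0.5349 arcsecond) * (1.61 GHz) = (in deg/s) 2.392e+05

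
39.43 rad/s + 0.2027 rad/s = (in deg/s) 2271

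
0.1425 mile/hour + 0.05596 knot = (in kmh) 0.333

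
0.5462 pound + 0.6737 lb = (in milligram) 5.533e+05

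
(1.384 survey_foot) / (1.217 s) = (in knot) 0.6738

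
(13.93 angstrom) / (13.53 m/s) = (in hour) 2.86e-14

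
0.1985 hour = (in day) 0.008271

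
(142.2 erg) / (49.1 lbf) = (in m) 6.511e-08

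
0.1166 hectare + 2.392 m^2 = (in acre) 0.2887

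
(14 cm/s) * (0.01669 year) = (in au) 4.926e-07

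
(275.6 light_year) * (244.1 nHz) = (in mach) 1.869e+09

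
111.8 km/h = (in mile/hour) 69.47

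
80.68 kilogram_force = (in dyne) 7.912e+07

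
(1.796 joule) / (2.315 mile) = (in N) 0.0004821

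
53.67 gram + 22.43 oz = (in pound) 1.52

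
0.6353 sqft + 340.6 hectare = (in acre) 841.6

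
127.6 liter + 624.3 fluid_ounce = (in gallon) 38.59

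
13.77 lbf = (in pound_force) 13.77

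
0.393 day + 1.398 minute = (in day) 0.394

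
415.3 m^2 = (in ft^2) 4470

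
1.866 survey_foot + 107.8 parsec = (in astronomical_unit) 2.224e+07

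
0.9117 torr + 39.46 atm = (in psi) 579.9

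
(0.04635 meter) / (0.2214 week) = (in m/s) 3.461e-07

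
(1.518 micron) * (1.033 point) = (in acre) 1.367e-13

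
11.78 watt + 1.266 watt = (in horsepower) 0.01749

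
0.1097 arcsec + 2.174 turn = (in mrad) 1.366e+04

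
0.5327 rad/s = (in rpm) 5.087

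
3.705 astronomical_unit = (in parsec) 1.796e-05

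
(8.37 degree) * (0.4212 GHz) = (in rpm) 5.876e+08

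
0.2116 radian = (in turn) 0.03368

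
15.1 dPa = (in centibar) 0.00151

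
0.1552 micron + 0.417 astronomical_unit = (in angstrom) 6.238e+20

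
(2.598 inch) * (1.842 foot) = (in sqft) 0.3988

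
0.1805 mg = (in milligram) 0.1805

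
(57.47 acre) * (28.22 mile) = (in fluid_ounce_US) 3.572e+14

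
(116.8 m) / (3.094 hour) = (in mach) 3.08e-05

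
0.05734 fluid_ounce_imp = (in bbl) 1.025e-05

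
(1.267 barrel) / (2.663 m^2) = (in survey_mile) 4.7e-05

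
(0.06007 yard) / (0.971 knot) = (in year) 3.487e-09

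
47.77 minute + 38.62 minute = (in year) 0.0001644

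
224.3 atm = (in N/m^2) 2.273e+07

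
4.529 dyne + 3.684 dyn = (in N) 8.213e-05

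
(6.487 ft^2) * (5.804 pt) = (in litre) 1.234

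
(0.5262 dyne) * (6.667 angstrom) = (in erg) 3.508e-08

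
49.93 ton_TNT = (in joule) 2.089e+11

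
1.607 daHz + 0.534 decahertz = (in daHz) 2.141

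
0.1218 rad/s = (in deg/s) 6.979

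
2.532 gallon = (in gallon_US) 2.532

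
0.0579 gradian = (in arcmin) 3.127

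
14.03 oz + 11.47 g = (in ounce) 14.43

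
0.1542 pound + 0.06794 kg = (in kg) 0.1379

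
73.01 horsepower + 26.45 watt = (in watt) 5.447e+04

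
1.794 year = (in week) 93.54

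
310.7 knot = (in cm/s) 1.598e+04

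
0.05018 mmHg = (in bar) 6.69e-05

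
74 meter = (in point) 2.098e+05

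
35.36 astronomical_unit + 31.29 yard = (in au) 35.36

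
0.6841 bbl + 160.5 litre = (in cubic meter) 0.2693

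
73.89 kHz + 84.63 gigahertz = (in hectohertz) 8.463e+08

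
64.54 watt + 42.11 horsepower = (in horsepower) 42.2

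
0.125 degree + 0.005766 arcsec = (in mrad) 2.182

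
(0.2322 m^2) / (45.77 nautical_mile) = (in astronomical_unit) 1.831e-17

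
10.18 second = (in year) 3.228e-07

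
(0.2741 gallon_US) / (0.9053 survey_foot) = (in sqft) 0.04047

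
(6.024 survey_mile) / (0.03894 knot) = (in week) 0.8002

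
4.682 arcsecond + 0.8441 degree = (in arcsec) 3043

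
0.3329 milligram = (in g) 0.0003329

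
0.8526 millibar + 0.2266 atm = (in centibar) 23.05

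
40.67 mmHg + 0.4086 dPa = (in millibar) 54.22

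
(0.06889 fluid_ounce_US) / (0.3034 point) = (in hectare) 1.903e-06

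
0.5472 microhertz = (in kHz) 5.472e-10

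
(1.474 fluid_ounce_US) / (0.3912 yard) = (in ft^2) 0.001312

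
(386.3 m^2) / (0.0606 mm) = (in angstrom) 6.375e+16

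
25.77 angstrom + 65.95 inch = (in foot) 5.496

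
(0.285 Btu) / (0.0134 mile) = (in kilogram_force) 1.422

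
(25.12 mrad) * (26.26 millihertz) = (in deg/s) 0.0378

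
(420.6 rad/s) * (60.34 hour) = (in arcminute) 3.141e+11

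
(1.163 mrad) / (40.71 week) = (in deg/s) 2.706e-09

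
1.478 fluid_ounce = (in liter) 0.04371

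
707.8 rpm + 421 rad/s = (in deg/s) 2.837e+04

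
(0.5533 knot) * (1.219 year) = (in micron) 1.094e+13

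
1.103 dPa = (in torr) 0.0008273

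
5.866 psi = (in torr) 303.4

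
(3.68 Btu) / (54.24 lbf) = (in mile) 0.009999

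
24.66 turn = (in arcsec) 3.196e+07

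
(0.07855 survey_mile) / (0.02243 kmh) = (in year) 0.0006434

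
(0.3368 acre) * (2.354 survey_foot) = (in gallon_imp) 2.151e+05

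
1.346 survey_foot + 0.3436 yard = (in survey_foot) 2.377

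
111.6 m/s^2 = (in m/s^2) 111.6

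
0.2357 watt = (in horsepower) 0.0003161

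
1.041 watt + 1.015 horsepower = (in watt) 757.9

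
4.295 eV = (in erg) 6.881e-12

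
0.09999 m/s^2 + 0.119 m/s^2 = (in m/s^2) 0.219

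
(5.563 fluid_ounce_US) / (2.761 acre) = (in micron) 0.01472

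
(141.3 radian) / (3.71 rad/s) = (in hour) 0.01058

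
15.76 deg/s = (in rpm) 2.627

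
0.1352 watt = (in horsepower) 0.0001813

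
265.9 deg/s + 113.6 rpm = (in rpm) 157.9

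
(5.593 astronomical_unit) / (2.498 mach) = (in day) 1.139e+04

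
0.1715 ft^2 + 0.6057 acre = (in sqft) 2.638e+04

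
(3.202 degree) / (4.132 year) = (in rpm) 4.095e-09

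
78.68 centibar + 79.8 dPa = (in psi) 11.41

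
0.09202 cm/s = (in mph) 0.002058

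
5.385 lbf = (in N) 23.95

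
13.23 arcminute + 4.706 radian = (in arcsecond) 9.715e+05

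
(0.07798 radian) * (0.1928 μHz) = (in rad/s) 1.503e-08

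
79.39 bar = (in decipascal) 7.939e+07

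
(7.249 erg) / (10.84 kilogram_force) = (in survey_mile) 4.237e-12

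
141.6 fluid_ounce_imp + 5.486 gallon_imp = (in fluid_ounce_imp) 1019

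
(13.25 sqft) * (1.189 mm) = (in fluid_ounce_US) 49.49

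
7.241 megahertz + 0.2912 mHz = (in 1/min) 4.345e+08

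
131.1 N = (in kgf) 13.37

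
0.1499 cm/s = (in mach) 4.402e-06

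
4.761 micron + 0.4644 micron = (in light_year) 5.523e-22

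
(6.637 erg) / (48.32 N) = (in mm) 1.374e-05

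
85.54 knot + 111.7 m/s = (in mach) 0.4573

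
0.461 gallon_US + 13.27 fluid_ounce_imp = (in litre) 2.122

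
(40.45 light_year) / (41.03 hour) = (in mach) 7.609e+09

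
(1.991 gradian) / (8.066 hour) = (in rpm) 1.028e-05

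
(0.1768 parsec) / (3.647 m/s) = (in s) 1.496e+15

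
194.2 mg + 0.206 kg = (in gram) 206.2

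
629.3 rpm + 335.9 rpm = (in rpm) 965.2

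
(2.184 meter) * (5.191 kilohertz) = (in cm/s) 1.134e+06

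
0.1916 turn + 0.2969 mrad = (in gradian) 76.66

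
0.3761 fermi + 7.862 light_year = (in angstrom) 7.438e+26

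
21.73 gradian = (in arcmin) 1173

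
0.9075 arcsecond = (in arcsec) 0.9075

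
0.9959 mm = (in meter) 0.0009959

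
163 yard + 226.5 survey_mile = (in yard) 3.988e+05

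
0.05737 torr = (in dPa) 76.49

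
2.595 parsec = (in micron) 8.007e+22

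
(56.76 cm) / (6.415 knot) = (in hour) 4.778e-05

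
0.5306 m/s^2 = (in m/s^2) 0.5306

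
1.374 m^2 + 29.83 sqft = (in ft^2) 44.62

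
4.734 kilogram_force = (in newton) 46.42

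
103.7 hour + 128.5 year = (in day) 4.691e+04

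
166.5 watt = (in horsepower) 0.2233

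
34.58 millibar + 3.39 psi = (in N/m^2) 2.683e+04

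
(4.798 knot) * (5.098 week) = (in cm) 7.61e+08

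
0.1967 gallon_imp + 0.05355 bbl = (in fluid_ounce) 318.1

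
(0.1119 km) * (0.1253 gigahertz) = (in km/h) 5.048e+10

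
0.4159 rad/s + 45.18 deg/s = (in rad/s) 1.204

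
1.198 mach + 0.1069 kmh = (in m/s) 407.9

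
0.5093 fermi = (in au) 3.404e-27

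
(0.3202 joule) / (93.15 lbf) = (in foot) 0.002535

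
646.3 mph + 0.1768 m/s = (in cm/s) 2.891e+04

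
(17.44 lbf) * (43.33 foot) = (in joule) 1025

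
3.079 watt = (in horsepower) 0.004129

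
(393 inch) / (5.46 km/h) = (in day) 7.618e-05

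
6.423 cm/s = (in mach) 0.0001886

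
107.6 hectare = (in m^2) 1.076e+06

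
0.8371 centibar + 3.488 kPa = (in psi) 0.6273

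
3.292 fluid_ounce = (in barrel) 0.0006124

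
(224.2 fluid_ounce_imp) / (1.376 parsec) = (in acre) 3.707e-23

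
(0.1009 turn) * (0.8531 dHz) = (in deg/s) 3.099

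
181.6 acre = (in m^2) 7.349e+05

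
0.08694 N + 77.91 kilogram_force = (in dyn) 7.641e+07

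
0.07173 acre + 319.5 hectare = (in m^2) 3.195e+06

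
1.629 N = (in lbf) 0.3662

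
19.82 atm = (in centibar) 2008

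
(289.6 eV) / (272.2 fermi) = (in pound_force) 3.832e-05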